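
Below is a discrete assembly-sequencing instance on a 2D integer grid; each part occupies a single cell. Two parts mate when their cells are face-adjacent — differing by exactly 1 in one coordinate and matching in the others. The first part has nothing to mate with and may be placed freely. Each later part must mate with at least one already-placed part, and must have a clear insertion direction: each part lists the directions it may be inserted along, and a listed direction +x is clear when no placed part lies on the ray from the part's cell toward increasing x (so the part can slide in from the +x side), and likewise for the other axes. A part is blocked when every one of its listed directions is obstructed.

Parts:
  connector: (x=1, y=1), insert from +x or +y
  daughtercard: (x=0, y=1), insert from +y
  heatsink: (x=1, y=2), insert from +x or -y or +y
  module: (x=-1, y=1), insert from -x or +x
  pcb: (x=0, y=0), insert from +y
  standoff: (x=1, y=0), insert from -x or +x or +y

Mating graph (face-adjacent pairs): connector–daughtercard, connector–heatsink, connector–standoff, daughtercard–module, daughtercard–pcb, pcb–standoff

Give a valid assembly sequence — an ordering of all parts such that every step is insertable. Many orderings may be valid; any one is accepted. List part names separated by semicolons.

connector; heatsink; standoff; pcb; daughtercard; module

1. connector@(1, 1) [+x clear] — {connector}
2. heatsink@(1, 2) [+x clear] — {connector, heatsink}
3. standoff@(1, 0) [-x clear] — {connector, heatsink, standoff}
4. pcb@(0, 0) [+y clear] — {connector, heatsink, pcb, standoff}
5. daughtercard@(0, 1) [+y clear] — {connector, daughtercard, heatsink, pcb, standoff}
6. module@(-1, 1) [-x clear] — {connector, daughtercard, heatsink, module, pcb, standoff}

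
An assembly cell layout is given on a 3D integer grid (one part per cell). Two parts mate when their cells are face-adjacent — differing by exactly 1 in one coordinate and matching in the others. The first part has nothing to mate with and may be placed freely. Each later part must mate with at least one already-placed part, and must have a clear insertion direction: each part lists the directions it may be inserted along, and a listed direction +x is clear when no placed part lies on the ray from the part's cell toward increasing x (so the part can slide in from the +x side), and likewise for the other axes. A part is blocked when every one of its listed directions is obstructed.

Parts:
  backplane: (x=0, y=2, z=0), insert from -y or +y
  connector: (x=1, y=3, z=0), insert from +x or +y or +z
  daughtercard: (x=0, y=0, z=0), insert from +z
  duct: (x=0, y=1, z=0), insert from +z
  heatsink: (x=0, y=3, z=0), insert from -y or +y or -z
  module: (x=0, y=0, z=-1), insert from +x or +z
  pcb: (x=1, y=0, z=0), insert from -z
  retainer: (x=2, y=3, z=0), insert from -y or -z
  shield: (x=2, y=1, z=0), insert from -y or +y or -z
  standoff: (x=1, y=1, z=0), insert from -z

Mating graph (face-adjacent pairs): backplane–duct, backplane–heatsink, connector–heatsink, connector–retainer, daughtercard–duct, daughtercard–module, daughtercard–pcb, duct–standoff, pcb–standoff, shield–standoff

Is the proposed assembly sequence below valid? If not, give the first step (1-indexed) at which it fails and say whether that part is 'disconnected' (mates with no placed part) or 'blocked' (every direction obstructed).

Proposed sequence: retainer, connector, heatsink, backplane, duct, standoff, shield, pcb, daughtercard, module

Valid

1. retainer@(2, 3, 0) [-y clear] — {retainer}
2. connector@(1, 3, 0) [+y clear] — {connector, retainer}
3. heatsink@(0, 3, 0) [-y clear] — {connector, heatsink, retainer}
4. backplane@(0, 2, 0) [-y clear] — {backplane, connector, heatsink, retainer}
5. duct@(0, 1, 0) [+z clear] — {backplane, connector, duct, heatsink, retainer}
6. standoff@(1, 1, 0) [-z clear] — {backplane, connector, duct, heatsink, retainer, standoff}
7. shield@(2, 1, 0) [-y clear] — {backplane, connector, duct, heatsink, retainer, shield, standoff}
8. pcb@(1, 0, 0) [-z clear] — {backplane, connector, duct, heatsink, pcb, retainer, shield, standoff}
9. daughtercard@(0, 0, 0) [+z clear] — {backplane, connector, daughtercard, duct, heatsink, pcb, retainer, shield, standoff}
10. module@(0, 0, -1) [+x clear] — {backplane, connector, daughtercard, duct, heatsink, module, pcb, retainer, shield, standoff}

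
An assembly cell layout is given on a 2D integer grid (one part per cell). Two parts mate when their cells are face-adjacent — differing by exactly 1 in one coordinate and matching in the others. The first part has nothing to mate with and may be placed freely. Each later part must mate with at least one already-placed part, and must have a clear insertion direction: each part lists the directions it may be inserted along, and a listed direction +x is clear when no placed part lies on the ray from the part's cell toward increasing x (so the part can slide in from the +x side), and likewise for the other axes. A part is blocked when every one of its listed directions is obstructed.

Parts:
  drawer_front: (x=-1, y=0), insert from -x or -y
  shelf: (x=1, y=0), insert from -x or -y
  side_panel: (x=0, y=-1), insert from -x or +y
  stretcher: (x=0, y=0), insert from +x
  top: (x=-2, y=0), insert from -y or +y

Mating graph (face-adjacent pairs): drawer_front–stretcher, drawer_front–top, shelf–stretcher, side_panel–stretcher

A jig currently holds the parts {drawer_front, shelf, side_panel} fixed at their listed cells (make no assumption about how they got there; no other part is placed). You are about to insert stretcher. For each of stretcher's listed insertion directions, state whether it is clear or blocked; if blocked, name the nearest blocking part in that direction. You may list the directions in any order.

+x: nearest on ray is shelf@(1, 0) ⇒ blocked

+x: blocked by shelf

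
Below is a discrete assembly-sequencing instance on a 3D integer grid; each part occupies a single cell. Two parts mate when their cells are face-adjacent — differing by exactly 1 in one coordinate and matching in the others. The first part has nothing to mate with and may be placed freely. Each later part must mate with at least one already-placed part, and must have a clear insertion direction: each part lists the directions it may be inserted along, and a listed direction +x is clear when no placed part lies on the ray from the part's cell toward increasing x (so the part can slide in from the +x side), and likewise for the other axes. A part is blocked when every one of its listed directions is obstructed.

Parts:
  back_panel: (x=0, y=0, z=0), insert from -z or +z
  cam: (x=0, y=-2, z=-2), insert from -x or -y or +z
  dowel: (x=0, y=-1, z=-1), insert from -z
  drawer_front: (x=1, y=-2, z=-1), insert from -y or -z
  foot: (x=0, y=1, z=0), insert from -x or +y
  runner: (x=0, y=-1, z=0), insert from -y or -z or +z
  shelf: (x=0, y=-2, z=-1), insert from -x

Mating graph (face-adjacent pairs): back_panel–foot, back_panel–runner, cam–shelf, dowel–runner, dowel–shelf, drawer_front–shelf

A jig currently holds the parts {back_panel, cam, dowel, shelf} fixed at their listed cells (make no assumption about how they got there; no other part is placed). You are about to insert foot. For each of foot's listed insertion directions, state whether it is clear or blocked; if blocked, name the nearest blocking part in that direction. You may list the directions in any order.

-x: ray from foot(0, 1, 0) has no placed part ⇒ clear
+y: ray from foot(0, 1, 0) has no placed part ⇒ clear

+y: clear; -x: clear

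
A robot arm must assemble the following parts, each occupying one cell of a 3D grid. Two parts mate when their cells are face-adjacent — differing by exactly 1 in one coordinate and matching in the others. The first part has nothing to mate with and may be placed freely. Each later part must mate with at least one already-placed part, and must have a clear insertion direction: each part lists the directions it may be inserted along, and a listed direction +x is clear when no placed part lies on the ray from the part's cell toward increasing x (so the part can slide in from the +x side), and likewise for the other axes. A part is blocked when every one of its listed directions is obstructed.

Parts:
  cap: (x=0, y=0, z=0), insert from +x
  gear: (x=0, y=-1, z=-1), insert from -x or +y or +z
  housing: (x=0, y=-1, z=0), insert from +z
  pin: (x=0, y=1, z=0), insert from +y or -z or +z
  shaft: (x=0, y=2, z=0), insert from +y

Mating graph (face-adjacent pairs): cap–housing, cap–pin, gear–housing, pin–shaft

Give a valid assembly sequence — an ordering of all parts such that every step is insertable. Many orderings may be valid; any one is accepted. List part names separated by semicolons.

1. gear@(0, -1, -1) [-x clear] — {gear}
2. housing@(0, -1, 0) [+z clear] — {gear, housing}
3. cap@(0, 0, 0) [+x clear] — {cap, gear, housing}
4. pin@(0, 1, 0) [+y clear] — {cap, gear, housing, pin}
5. shaft@(0, 2, 0) [+y clear] — {cap, gear, housing, pin, shaft}

gear; housing; cap; pin; shaft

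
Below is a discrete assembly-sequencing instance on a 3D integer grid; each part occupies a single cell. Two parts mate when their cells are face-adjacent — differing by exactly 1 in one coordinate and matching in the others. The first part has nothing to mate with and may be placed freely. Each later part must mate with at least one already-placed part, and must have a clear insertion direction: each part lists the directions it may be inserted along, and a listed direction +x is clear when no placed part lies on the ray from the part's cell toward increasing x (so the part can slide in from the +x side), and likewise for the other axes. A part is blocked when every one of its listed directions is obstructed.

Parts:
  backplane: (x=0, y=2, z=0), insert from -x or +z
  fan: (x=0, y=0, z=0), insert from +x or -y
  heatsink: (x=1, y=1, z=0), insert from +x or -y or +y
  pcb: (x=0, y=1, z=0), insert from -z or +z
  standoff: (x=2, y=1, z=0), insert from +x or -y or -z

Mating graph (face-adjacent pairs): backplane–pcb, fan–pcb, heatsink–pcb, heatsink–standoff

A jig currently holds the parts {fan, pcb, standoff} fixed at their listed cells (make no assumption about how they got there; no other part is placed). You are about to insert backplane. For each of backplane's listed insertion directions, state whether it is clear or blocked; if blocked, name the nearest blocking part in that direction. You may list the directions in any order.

+z: clear; -x: clear

-x: ray from backplane(0, 2, 0) has no placed part ⇒ clear
+z: ray from backplane(0, 2, 0) has no placed part ⇒ clear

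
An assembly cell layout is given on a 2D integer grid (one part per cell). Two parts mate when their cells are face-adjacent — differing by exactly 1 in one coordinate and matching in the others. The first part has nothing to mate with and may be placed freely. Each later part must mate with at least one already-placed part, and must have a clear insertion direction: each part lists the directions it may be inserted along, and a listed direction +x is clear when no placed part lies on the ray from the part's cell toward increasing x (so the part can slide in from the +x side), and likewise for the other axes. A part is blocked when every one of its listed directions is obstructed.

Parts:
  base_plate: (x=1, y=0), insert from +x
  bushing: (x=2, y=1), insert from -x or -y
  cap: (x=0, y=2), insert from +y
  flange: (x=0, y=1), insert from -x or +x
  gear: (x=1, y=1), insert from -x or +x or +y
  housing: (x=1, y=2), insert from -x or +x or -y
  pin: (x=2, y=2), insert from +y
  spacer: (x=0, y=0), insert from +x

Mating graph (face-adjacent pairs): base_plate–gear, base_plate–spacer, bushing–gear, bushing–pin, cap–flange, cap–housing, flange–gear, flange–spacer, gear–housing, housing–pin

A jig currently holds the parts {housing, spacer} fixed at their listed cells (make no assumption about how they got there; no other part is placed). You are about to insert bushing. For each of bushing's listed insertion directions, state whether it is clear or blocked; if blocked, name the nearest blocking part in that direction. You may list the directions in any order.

-x: ray from bushing(2, 1) has no placed part ⇒ clear
-y: ray from bushing(2, 1) has no placed part ⇒ clear

-x: clear; -y: clear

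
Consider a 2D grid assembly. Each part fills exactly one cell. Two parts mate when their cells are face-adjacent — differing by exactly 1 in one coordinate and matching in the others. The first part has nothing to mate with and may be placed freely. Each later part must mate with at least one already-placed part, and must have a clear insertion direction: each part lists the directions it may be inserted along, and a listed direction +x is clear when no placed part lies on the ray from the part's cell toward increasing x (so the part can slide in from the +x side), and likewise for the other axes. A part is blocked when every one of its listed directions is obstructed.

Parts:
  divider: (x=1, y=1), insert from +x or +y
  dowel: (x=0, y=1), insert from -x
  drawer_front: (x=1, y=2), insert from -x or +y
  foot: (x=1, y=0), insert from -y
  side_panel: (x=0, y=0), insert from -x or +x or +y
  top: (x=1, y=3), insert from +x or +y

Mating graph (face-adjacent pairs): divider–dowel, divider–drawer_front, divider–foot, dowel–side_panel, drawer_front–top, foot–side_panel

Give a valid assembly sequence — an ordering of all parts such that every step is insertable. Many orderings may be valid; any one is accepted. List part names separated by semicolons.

dowel; side_panel; divider; drawer_front; top; foot

1. dowel@(0, 1) [-x clear] — {dowel}
2. side_panel@(0, 0) [-x clear] — {dowel, side_panel}
3. divider@(1, 1) [+x clear] — {divider, dowel, side_panel}
4. drawer_front@(1, 2) [-x clear] — {divider, dowel, drawer_front, side_panel}
5. top@(1, 3) [+x clear] — {divider, dowel, drawer_front, side_panel, top}
6. foot@(1, 0) [-y clear] — {divider, dowel, drawer_front, foot, side_panel, top}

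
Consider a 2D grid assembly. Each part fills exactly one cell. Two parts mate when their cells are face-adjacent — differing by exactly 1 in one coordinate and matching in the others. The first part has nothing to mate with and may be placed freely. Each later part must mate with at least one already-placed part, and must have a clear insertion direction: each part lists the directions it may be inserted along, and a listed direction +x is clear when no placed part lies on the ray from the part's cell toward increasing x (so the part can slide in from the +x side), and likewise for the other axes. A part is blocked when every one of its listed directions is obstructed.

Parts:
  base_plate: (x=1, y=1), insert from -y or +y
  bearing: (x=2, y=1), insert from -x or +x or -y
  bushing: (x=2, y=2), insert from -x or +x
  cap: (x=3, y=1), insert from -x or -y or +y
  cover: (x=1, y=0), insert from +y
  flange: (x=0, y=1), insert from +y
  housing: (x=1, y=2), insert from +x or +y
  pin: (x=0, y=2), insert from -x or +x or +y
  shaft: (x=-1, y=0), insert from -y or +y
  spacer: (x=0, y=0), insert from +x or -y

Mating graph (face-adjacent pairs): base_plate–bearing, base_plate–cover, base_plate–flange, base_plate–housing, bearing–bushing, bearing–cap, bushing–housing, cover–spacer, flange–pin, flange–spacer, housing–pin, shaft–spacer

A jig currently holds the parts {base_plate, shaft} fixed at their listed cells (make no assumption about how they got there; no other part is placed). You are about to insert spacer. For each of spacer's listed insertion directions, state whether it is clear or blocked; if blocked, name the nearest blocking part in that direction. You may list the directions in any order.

+x: ray from spacer(0, 0) has no placed part ⇒ clear
-y: ray from spacer(0, 0) has no placed part ⇒ clear

+x: clear; -y: clear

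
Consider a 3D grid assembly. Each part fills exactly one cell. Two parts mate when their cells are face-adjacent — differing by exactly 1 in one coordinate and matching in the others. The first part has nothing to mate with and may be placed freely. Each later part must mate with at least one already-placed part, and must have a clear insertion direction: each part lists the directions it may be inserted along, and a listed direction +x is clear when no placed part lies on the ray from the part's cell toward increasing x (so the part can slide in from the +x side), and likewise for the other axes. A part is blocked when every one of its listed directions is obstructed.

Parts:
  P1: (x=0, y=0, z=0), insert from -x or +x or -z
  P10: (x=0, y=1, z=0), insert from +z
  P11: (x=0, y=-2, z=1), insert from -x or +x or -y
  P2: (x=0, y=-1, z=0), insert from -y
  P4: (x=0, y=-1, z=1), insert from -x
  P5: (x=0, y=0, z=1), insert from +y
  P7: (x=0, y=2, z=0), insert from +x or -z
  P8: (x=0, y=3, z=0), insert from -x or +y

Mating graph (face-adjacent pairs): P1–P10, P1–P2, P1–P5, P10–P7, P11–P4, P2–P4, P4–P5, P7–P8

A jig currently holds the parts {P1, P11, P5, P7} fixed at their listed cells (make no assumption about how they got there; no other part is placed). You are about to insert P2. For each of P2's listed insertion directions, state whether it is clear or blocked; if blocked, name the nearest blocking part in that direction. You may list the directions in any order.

-y: clear

-y: ray from P2(0, -1, 0) has no placed part ⇒ clear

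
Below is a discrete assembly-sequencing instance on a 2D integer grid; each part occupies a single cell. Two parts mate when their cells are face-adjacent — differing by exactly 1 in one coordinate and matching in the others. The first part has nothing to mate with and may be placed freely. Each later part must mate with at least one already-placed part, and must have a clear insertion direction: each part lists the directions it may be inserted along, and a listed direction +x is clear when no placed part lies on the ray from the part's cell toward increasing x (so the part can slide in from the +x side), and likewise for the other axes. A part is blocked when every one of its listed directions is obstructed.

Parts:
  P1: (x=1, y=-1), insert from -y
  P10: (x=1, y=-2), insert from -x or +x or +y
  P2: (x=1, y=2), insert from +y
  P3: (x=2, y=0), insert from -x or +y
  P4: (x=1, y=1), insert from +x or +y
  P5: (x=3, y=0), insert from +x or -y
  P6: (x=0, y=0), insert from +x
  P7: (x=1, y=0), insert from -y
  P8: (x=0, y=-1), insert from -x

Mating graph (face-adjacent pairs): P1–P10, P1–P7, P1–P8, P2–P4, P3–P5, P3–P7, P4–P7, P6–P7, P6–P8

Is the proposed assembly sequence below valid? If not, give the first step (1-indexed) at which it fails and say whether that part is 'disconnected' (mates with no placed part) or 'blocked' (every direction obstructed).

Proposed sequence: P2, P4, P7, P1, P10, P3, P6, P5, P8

Invalid at step 7 (blocked)

1. P2@(1, 2) [+y clear] — {P2}
2. P4@(1, 1) [+x clear] — {P2, P4}
3. P7@(1, 0) [-y clear] — {P2, P4, P7}
4. P1@(1, -1) [-y clear] — {P1, P2, P4, P7}
5. P10@(1, -2) [-x clear] — {P1, P10, P2, P4, P7}
6. P3@(2, 0) [+y clear] — {P1, P10, P2, P3, P4, P7}
7. P6@(0, 0) — +x all obstructed ⇒ blocked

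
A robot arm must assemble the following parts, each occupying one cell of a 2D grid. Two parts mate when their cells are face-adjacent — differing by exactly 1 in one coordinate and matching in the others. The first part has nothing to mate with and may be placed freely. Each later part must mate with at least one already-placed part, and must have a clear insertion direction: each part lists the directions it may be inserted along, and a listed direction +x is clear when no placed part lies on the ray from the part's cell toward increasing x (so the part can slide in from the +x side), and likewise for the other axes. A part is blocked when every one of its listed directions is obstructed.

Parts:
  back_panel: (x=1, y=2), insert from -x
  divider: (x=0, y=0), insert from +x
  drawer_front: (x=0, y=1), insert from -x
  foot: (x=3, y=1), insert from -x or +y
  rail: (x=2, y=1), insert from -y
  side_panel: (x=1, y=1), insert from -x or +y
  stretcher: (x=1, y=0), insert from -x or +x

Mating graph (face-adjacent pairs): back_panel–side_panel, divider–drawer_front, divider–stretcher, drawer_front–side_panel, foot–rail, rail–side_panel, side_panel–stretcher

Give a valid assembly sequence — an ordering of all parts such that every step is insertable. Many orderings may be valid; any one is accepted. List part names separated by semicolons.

1. side_panel@(1, 1) [-x clear] — {side_panel}
2. drawer_front@(0, 1) [-x clear] — {drawer_front, side_panel}
3. divider@(0, 0) [+x clear] — {divider, drawer_front, side_panel}
4. stretcher@(1, 0) [+x clear] — {divider, drawer_front, side_panel, stretcher}
5. rail@(2, 1) [-y clear] — {divider, drawer_front, rail, side_panel, stretcher}
6. foot@(3, 1) [+y clear] — {divider, drawer_front, foot, rail, side_panel, stretcher}
7. back_panel@(1, 2) [-x clear] — {back_panel, divider, drawer_front, foot, rail, side_panel, stretcher}

side_panel; drawer_front; divider; stretcher; rail; foot; back_panel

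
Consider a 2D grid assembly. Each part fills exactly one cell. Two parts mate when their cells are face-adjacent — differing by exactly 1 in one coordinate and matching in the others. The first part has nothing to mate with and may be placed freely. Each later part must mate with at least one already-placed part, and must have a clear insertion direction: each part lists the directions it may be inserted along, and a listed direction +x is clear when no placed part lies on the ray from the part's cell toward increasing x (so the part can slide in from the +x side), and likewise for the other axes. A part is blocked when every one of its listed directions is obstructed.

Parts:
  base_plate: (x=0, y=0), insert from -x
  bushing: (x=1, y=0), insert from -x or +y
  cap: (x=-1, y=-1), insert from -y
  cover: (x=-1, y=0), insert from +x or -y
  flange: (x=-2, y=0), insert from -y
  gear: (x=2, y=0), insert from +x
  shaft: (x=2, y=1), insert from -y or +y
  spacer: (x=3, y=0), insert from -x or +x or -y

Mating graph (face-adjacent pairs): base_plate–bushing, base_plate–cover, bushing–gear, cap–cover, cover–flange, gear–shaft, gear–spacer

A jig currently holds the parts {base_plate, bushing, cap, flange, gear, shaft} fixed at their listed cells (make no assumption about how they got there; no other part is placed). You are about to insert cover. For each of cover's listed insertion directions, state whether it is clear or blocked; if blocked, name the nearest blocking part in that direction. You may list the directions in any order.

+x: blocked by base_plate; -y: blocked by cap

+x: nearest on ray is base_plate@(0, 0) ⇒ blocked
-y: nearest on ray is cap@(-1, -1) ⇒ blocked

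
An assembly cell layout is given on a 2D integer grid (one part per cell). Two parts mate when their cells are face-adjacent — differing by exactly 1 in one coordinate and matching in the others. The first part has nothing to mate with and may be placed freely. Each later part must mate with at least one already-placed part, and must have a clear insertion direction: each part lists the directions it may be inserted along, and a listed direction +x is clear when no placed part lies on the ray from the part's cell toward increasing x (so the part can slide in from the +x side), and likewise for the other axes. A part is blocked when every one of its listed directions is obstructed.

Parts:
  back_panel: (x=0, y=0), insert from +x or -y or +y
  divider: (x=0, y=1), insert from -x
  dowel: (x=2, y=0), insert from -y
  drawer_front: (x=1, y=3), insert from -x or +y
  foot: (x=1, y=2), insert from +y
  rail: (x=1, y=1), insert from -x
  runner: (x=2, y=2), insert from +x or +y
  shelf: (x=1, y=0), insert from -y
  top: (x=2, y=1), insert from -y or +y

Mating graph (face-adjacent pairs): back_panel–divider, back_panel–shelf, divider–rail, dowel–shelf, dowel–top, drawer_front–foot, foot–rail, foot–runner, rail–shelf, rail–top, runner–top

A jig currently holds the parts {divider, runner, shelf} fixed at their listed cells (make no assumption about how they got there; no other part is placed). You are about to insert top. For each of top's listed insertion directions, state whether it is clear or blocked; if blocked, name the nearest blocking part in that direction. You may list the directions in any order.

+y: blocked by runner; -y: clear

-y: ray from top(2, 1) has no placed part ⇒ clear
+y: nearest on ray is runner@(2, 2) ⇒ blocked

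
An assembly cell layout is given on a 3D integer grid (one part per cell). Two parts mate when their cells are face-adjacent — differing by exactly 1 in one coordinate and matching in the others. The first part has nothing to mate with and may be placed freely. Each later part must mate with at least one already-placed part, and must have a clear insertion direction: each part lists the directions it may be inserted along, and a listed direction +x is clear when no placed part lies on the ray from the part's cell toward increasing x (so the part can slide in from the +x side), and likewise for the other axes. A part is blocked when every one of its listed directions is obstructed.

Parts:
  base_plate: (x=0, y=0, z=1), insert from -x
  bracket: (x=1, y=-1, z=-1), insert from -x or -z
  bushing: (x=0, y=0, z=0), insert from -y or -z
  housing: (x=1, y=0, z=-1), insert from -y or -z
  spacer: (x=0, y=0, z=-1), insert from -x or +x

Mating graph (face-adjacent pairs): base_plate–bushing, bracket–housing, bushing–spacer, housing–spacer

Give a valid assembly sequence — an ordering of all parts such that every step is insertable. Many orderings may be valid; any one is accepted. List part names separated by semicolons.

1. bushing@(0, 0, 0) [-y clear] — {bushing}
2. base_plate@(0, 0, 1) [-x clear] — {base_plate, bushing}
3. spacer@(0, 0, -1) [-x clear] — {base_plate, bushing, spacer}
4. housing@(1, 0, -1) [-y clear] — {base_plate, bushing, housing, spacer}
5. bracket@(1, -1, -1) [-x clear] — {base_plate, bracket, bushing, housing, spacer}

bushing; base_plate; spacer; housing; bracket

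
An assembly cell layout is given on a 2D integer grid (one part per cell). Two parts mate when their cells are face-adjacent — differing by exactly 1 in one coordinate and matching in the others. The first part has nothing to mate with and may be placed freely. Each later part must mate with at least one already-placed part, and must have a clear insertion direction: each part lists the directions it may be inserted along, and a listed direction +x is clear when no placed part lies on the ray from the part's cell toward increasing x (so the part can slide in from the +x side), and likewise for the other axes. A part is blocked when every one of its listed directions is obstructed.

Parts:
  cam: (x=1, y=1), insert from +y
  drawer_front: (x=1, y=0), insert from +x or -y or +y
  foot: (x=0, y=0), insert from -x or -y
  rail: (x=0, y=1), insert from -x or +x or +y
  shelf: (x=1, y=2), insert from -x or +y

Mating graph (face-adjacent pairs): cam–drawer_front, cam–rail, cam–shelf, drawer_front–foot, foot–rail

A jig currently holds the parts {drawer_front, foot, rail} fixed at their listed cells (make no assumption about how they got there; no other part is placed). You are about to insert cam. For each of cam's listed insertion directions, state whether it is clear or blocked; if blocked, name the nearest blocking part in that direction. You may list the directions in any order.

+y: clear

+y: ray from cam(1, 1) has no placed part ⇒ clear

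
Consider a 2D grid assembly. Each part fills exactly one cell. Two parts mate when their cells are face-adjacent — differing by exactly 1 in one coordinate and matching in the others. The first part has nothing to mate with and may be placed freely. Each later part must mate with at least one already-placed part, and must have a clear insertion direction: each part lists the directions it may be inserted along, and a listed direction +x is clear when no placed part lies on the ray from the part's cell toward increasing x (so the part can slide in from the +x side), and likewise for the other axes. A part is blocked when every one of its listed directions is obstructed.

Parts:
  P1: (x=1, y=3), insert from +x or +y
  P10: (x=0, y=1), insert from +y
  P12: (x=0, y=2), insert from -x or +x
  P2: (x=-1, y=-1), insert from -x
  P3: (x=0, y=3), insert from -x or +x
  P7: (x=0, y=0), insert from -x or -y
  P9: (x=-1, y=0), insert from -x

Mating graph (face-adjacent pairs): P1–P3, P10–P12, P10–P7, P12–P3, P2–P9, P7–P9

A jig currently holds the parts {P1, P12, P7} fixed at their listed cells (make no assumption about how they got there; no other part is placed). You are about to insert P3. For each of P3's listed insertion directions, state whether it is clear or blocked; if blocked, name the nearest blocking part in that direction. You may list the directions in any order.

+x: blocked by P1; -x: clear

-x: ray from P3(0, 3) has no placed part ⇒ clear
+x: nearest on ray is P1@(1, 3) ⇒ blocked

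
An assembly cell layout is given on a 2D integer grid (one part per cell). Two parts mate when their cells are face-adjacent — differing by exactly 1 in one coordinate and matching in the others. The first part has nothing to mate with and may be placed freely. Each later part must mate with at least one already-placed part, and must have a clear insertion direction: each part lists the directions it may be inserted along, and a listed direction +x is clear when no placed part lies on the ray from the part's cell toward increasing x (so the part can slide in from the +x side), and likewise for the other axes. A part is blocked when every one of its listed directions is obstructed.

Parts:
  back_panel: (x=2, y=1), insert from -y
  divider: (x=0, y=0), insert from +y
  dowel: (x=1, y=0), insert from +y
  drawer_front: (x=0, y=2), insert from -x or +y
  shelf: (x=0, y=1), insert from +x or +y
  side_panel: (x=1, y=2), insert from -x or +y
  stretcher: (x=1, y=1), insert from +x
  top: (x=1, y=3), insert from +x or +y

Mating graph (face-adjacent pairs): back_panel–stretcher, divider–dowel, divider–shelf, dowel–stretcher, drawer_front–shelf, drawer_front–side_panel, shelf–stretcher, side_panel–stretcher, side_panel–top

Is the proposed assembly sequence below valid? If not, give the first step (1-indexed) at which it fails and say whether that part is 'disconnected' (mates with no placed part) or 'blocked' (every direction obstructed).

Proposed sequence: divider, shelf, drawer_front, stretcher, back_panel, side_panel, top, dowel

1. divider@(0, 0) [+y clear] — {divider}
2. shelf@(0, 1) [+x clear] — {divider, shelf}
3. drawer_front@(0, 2) [-x clear] — {divider, drawer_front, shelf}
4. stretcher@(1, 1) [+x clear] — {divider, drawer_front, shelf, stretcher}
5. back_panel@(2, 1) [-y clear] — {back_panel, divider, drawer_front, shelf, stretcher}
6. side_panel@(1, 2) [+y clear] — {back_panel, divider, drawer_front, shelf, side_panel, stretcher}
7. top@(1, 3) [+x clear] — {back_panel, divider, drawer_front, shelf, side_panel, stretcher, top}
8. dowel@(1, 0) — +y all obstructed ⇒ blocked

Invalid at step 8 (blocked)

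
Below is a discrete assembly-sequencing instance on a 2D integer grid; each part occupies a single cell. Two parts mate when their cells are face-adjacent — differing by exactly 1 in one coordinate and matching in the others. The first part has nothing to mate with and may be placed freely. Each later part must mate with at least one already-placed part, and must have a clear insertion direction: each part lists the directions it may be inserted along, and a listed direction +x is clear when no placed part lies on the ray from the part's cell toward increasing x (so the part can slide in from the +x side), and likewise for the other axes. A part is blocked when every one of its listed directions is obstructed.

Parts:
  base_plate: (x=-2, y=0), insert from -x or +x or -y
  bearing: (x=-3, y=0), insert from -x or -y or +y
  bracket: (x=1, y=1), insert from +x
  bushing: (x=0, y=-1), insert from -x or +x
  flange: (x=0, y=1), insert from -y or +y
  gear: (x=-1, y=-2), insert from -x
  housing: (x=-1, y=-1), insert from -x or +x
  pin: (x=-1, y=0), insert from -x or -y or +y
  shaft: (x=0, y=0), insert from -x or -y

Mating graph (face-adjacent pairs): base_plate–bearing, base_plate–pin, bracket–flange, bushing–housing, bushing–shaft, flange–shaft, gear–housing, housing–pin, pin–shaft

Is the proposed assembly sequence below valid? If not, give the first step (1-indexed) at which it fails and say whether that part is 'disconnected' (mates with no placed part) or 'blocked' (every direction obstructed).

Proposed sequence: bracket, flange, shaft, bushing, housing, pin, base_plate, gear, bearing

Valid

1. bracket@(1, 1) [+x clear] — {bracket}
2. flange@(0, 1) [-y clear] — {bracket, flange}
3. shaft@(0, 0) [-x clear] — {bracket, flange, shaft}
4. bushing@(0, -1) [-x clear] — {bracket, bushing, flange, shaft}
5. housing@(-1, -1) [-x clear] — {bracket, bushing, flange, housing, shaft}
6. pin@(-1, 0) [-x clear] — {bracket, bushing, flange, housing, pin, shaft}
7. base_plate@(-2, 0) [-x clear] — {base_plate, bracket, bushing, flange, housing, pin, shaft}
8. gear@(-1, -2) [-x clear] — {base_plate, bracket, bushing, flange, gear, housing, pin, shaft}
9. bearing@(-3, 0) [-x clear] — {base_plate, bearing, bracket, bushing, flange, gear, housing, pin, shaft}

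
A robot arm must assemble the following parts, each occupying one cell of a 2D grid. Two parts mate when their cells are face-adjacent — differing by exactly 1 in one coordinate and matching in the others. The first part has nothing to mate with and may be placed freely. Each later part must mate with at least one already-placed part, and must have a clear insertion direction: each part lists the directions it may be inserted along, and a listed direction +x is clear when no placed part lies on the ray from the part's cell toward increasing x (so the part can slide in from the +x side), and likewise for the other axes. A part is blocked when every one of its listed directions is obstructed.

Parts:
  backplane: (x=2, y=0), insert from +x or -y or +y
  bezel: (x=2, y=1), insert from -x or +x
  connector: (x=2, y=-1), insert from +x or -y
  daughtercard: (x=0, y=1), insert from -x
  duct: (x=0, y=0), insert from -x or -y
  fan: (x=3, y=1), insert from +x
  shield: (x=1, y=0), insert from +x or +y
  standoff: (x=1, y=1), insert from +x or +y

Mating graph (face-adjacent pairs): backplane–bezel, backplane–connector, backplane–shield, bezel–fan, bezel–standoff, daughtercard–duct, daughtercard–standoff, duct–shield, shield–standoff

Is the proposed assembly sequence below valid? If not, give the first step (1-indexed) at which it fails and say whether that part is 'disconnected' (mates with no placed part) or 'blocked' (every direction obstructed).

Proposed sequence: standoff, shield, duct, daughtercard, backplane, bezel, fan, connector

Valid

1. standoff@(1, 1) [+x clear] — {standoff}
2. shield@(1, 0) [+x clear] — {shield, standoff}
3. duct@(0, 0) [-x clear] — {duct, shield, standoff}
4. daughtercard@(0, 1) [-x clear] — {daughtercard, duct, shield, standoff}
5. backplane@(2, 0) [+x clear] — {backplane, daughtercard, duct, shield, standoff}
6. bezel@(2, 1) [+x clear] — {backplane, bezel, daughtercard, duct, shield, standoff}
7. fan@(3, 1) [+x clear] — {backplane, bezel, daughtercard, duct, fan, shield, standoff}
8. connector@(2, -1) [+x clear] — {backplane, bezel, connector, daughtercard, duct, fan, shield, standoff}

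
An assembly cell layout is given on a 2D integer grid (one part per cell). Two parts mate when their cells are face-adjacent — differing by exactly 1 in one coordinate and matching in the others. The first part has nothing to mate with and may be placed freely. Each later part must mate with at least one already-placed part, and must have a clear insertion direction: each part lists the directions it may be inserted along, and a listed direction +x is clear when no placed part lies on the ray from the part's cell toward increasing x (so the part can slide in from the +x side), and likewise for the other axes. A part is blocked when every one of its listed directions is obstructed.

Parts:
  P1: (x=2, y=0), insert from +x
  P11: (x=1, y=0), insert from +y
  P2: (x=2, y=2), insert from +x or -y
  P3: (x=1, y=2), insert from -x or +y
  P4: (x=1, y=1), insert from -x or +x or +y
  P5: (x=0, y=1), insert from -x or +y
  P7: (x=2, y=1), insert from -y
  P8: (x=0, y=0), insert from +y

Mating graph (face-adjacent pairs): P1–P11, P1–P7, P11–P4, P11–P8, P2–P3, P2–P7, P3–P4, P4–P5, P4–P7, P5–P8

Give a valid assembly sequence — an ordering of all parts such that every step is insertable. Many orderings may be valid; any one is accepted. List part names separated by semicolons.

1. P7@(2, 1) [-y clear] — {P7}
2. P1@(2, 0) [+x clear] — {P1, P7}
3. P11@(1, 0) [+y clear] — {P1, P11, P7}
4. P8@(0, 0) [+y clear] — {P1, P11, P7, P8}
5. P5@(0, 1) [-x clear] — {P1, P11, P5, P7, P8}
6. P4@(1, 1) [+y clear] — {P1, P11, P4, P5, P7, P8}
7. P3@(1, 2) [-x clear] — {P1, P11, P3, P4, P5, P7, P8}
8. P2@(2, 2) [+x clear] — {P1, P11, P2, P3, P4, P5, P7, P8}

P7; P1; P11; P8; P5; P4; P3; P2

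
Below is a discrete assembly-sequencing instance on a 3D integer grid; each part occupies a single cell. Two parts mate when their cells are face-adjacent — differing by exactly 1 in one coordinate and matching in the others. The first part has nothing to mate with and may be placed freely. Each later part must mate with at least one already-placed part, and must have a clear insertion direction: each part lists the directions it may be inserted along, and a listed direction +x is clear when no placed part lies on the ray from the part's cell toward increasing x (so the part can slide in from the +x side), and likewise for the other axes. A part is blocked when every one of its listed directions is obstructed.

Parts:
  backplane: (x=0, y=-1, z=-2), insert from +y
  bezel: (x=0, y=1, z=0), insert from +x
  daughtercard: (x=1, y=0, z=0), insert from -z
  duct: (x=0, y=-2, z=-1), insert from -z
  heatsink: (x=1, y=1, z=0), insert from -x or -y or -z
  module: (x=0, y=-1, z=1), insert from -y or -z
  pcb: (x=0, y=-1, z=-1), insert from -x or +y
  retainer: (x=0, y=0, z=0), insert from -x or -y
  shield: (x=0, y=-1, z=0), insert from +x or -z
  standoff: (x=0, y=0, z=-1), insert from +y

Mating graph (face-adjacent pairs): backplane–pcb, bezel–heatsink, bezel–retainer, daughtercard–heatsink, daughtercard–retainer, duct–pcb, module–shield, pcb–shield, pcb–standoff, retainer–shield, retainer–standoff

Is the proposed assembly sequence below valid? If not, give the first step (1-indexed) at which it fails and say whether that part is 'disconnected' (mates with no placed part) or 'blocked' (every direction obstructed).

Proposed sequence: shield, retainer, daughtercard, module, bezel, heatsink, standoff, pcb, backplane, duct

1. shield@(0, -1, 0) [+x clear] — {shield}
2. retainer@(0, 0, 0) [-x clear] — {retainer, shield}
3. daughtercard@(1, 0, 0) [-z clear] — {daughtercard, retainer, shield}
4. module@(0, -1, 1) [-y clear] — {daughtercard, module, retainer, shield}
5. bezel@(0, 1, 0) [+x clear] — {bezel, daughtercard, module, retainer, shield}
6. heatsink@(1, 1, 0) [-z clear] — {bezel, daughtercard, heatsink, module, retainer, shield}
7. standoff@(0, 0, -1) [+y clear] — {bezel, daughtercard, heatsink, module, retainer, shield, standoff}
8. pcb@(0, -1, -1) [-x clear] — {bezel, daughtercard, heatsink, module, pcb, retainer, shield, standoff}
9. backplane@(0, -1, -2) [+y clear] — {backplane, bezel, daughtercard, heatsink, module, pcb, retainer, shield, standoff}
10. duct@(0, -2, -1) [-z clear] — {backplane, bezel, daughtercard, duct, heatsink, module, pcb, retainer, shield, standoff}

Valid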